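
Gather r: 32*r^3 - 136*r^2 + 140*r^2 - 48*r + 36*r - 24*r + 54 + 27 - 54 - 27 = 32*r^3 + 4*r^2 - 36*r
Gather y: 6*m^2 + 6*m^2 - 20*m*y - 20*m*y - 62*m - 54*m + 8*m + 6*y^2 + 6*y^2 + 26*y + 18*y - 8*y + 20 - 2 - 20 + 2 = 12*m^2 - 108*m + 12*y^2 + y*(36 - 40*m)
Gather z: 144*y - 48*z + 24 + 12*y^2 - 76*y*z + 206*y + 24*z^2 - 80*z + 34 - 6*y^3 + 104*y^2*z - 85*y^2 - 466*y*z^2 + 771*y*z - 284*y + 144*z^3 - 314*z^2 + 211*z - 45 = -6*y^3 - 73*y^2 + 66*y + 144*z^3 + z^2*(-466*y - 290) + z*(104*y^2 + 695*y + 83) + 13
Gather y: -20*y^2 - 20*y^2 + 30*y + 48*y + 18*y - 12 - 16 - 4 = -40*y^2 + 96*y - 32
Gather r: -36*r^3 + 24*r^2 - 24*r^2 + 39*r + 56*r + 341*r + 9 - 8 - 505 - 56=-36*r^3 + 436*r - 560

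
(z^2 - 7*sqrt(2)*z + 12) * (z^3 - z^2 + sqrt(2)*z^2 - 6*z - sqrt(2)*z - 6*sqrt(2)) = z^5 - 6*sqrt(2)*z^4 - z^4 - 8*z^3 + 6*sqrt(2)*z^3 + 2*z^2 + 48*sqrt(2)*z^2 - 12*sqrt(2)*z + 12*z - 72*sqrt(2)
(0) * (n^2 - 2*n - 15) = 0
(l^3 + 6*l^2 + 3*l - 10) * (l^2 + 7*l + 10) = l^5 + 13*l^4 + 55*l^3 + 71*l^2 - 40*l - 100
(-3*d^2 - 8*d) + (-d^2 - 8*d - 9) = -4*d^2 - 16*d - 9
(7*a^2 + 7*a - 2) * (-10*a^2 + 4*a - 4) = -70*a^4 - 42*a^3 + 20*a^2 - 36*a + 8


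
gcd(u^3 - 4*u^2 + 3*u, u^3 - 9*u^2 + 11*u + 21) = u - 3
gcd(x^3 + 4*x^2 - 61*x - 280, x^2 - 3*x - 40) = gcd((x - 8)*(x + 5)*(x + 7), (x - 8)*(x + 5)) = x^2 - 3*x - 40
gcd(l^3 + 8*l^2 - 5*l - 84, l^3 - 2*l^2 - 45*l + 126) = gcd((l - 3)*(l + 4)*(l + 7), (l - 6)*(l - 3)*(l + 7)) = l^2 + 4*l - 21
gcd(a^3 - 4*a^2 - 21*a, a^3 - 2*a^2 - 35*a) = a^2 - 7*a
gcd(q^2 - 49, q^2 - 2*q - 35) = q - 7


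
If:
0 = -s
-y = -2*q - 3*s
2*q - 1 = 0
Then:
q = 1/2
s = 0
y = 1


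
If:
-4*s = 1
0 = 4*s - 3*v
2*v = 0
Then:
No Solution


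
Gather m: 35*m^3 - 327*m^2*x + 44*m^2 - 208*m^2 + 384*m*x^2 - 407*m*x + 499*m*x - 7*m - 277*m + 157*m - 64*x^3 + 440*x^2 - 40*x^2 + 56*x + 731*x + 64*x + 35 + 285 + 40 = 35*m^3 + m^2*(-327*x - 164) + m*(384*x^2 + 92*x - 127) - 64*x^3 + 400*x^2 + 851*x + 360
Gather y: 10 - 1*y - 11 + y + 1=0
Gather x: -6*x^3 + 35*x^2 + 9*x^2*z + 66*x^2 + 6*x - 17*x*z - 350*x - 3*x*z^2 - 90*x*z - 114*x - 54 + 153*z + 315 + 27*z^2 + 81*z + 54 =-6*x^3 + x^2*(9*z + 101) + x*(-3*z^2 - 107*z - 458) + 27*z^2 + 234*z + 315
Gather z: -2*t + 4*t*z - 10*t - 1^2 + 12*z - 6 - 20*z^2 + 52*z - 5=-12*t - 20*z^2 + z*(4*t + 64) - 12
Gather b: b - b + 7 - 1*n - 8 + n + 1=0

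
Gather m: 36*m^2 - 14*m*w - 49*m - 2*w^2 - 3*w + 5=36*m^2 + m*(-14*w - 49) - 2*w^2 - 3*w + 5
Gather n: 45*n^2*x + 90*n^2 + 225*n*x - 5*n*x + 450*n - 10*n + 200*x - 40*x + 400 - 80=n^2*(45*x + 90) + n*(220*x + 440) + 160*x + 320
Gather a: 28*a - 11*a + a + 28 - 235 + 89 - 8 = 18*a - 126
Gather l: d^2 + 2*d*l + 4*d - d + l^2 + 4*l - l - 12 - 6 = d^2 + 3*d + l^2 + l*(2*d + 3) - 18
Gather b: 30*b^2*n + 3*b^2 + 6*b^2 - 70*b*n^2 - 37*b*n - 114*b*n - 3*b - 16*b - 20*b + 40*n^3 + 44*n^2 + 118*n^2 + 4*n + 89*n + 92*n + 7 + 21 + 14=b^2*(30*n + 9) + b*(-70*n^2 - 151*n - 39) + 40*n^3 + 162*n^2 + 185*n + 42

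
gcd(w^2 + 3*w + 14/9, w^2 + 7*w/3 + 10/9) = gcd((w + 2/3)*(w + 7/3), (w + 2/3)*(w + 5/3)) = w + 2/3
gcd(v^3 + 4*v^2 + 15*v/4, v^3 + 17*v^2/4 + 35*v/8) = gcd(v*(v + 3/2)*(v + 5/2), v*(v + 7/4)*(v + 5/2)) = v^2 + 5*v/2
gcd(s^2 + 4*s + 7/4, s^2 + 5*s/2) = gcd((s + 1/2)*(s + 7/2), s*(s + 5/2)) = 1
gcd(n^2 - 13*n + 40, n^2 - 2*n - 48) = n - 8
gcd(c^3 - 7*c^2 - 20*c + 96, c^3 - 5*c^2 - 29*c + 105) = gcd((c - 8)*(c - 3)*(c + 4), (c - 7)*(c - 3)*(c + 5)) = c - 3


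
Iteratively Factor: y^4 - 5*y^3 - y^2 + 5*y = (y + 1)*(y^3 - 6*y^2 + 5*y) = y*(y + 1)*(y^2 - 6*y + 5) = y*(y - 1)*(y + 1)*(y - 5)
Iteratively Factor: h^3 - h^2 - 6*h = (h)*(h^2 - h - 6) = h*(h + 2)*(h - 3)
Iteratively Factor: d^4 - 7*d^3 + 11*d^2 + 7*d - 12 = (d - 4)*(d^3 - 3*d^2 - d + 3) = (d - 4)*(d - 1)*(d^2 - 2*d - 3) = (d - 4)*(d - 3)*(d - 1)*(d + 1)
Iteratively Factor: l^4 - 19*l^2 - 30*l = (l + 3)*(l^3 - 3*l^2 - 10*l) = l*(l + 3)*(l^2 - 3*l - 10) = l*(l + 2)*(l + 3)*(l - 5)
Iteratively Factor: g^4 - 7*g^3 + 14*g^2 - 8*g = (g)*(g^3 - 7*g^2 + 14*g - 8) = g*(g - 4)*(g^2 - 3*g + 2) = g*(g - 4)*(g - 2)*(g - 1)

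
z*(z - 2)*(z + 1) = z^3 - z^2 - 2*z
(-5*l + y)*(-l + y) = 5*l^2 - 6*l*y + y^2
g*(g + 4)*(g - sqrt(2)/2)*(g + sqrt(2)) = g^4 + sqrt(2)*g^3/2 + 4*g^3 - g^2 + 2*sqrt(2)*g^2 - 4*g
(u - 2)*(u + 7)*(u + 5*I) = u^3 + 5*u^2 + 5*I*u^2 - 14*u + 25*I*u - 70*I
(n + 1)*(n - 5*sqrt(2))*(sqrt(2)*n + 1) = sqrt(2)*n^3 - 9*n^2 + sqrt(2)*n^2 - 9*n - 5*sqrt(2)*n - 5*sqrt(2)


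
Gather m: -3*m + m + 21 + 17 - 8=30 - 2*m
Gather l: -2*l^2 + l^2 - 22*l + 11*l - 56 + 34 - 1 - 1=-l^2 - 11*l - 24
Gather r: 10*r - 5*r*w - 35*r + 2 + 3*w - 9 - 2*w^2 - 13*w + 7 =r*(-5*w - 25) - 2*w^2 - 10*w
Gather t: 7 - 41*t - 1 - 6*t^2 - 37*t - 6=-6*t^2 - 78*t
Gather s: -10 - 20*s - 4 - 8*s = -28*s - 14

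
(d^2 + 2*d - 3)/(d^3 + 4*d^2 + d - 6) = 1/(d + 2)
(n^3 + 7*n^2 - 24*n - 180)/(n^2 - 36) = (n^2 + n - 30)/(n - 6)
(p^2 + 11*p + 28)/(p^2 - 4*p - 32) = (p + 7)/(p - 8)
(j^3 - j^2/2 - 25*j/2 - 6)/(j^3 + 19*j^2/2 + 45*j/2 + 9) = (j - 4)/(j + 6)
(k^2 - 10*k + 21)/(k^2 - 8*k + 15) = (k - 7)/(k - 5)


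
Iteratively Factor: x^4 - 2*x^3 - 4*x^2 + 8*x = (x)*(x^3 - 2*x^2 - 4*x + 8) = x*(x + 2)*(x^2 - 4*x + 4) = x*(x - 2)*(x + 2)*(x - 2)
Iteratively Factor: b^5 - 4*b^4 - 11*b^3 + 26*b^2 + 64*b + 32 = (b - 4)*(b^4 - 11*b^2 - 18*b - 8) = (b - 4)*(b + 1)*(b^3 - b^2 - 10*b - 8) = (b - 4)^2*(b + 1)*(b^2 + 3*b + 2) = (b - 4)^2*(b + 1)*(b + 2)*(b + 1)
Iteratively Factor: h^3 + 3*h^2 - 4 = (h - 1)*(h^2 + 4*h + 4) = (h - 1)*(h + 2)*(h + 2)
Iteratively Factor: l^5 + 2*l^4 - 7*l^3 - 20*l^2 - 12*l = (l + 2)*(l^4 - 7*l^2 - 6*l) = (l - 3)*(l + 2)*(l^3 + 3*l^2 + 2*l) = l*(l - 3)*(l + 2)*(l^2 + 3*l + 2) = l*(l - 3)*(l + 2)^2*(l + 1)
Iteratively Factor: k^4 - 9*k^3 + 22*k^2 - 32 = (k - 2)*(k^3 - 7*k^2 + 8*k + 16) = (k - 4)*(k - 2)*(k^2 - 3*k - 4) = (k - 4)*(k - 2)*(k + 1)*(k - 4)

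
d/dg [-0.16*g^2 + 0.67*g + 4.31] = 0.67 - 0.32*g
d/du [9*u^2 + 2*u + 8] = 18*u + 2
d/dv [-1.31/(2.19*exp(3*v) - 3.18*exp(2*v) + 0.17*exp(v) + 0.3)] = (8.6067*exp(2*v) - 8.3316*exp(v) + 0.2227)*exp(v)/(2.19*exp(3*v) - 3.18*exp(2*v) + 0.17*exp(v) + 0.3)^2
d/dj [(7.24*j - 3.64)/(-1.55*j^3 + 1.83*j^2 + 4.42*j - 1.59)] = (22.444*j^3 - 30.1752*j^2 + 13.3224*j + 4.5772)/(2.4025*j^6 - 5.673*j^5 - 10.3531*j^4 + 21.1062*j^3 + 13.717*j^2 - 14.0556*j + 2.5281)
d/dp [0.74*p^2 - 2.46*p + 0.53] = 1.48*p - 2.46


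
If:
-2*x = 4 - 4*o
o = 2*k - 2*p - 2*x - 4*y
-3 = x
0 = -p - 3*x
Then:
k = 2*y + 23/4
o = -1/2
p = 9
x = -3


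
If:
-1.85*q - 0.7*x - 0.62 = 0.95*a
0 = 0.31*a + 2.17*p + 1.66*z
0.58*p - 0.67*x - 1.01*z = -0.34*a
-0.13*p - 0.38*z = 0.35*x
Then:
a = 4.13656052620633*z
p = -1.35591417655482*z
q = -1.90392983016231*z - 0.335135135135135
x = -0.58208902013678*z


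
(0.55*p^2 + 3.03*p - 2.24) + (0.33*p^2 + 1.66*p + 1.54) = 0.88*p^2 + 4.69*p - 0.7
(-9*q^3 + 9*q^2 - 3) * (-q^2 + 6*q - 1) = 9*q^5 - 63*q^4 + 63*q^3 - 6*q^2 - 18*q + 3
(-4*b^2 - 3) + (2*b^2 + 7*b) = -2*b^2 + 7*b - 3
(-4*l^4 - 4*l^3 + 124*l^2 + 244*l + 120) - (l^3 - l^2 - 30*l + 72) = -4*l^4 - 5*l^3 + 125*l^2 + 274*l + 48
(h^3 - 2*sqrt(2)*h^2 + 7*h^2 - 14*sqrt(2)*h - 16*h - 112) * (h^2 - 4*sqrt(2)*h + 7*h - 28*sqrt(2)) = h^5 - 6*sqrt(2)*h^4 + 14*h^4 - 84*sqrt(2)*h^3 + 49*h^3 - 230*sqrt(2)*h^2 + 896*sqrt(2)*h + 3136*sqrt(2)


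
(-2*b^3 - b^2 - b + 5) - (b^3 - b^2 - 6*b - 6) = -3*b^3 + 5*b + 11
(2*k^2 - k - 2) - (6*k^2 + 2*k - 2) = -4*k^2 - 3*k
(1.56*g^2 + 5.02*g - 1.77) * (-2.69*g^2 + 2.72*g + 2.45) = -4.1964*g^4 - 9.2606*g^3 + 22.2377*g^2 + 7.4846*g - 4.3365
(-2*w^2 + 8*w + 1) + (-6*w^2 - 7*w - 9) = -8*w^2 + w - 8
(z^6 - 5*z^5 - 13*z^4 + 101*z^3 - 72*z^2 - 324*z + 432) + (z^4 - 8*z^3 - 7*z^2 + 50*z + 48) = z^6 - 5*z^5 - 12*z^4 + 93*z^3 - 79*z^2 - 274*z + 480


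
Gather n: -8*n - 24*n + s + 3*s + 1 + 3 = -32*n + 4*s + 4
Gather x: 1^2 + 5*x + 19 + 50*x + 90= 55*x + 110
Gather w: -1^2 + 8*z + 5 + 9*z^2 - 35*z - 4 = 9*z^2 - 27*z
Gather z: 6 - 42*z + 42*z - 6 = 0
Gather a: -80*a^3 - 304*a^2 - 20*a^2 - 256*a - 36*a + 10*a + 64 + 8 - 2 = -80*a^3 - 324*a^2 - 282*a + 70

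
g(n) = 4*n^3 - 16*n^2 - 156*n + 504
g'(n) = 12*n^2 - 32*n - 156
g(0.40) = 439.30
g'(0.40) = -166.88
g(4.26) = -141.69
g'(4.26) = -74.55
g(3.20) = -27.97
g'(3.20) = -135.52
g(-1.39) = 679.18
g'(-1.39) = -88.33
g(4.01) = -120.92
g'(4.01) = -91.36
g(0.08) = 491.42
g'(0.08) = -158.48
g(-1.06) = 646.62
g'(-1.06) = -108.60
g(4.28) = -143.16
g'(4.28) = -73.14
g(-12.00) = -6840.00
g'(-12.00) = 1956.00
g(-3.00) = 720.00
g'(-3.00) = 48.00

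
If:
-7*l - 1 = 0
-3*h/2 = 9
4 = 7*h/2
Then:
No Solution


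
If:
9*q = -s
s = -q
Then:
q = 0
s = 0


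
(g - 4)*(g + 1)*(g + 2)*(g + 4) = g^4 + 3*g^3 - 14*g^2 - 48*g - 32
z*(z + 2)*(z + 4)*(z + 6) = z^4 + 12*z^3 + 44*z^2 + 48*z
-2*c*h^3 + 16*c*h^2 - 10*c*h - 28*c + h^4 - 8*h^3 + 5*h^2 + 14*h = (-2*c + h)*(h - 7)*(h - 2)*(h + 1)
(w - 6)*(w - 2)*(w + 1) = w^3 - 7*w^2 + 4*w + 12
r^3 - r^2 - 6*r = r*(r - 3)*(r + 2)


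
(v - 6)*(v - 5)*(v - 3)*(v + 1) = v^4 - 13*v^3 + 49*v^2 - 27*v - 90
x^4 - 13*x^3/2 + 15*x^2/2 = x^2*(x - 5)*(x - 3/2)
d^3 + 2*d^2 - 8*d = d*(d - 2)*(d + 4)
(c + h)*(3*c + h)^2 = 9*c^3 + 15*c^2*h + 7*c*h^2 + h^3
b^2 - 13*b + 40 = (b - 8)*(b - 5)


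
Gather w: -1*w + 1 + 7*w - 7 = 6*w - 6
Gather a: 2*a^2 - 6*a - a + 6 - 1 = 2*a^2 - 7*a + 5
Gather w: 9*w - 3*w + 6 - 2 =6*w + 4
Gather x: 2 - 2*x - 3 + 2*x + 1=0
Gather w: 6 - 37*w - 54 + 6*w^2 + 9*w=6*w^2 - 28*w - 48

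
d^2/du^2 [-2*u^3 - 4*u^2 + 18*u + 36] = -12*u - 8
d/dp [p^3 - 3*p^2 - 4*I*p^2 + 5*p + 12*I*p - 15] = 3*p^2 - 6*p - 8*I*p + 5 + 12*I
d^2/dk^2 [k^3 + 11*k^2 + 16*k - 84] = 6*k + 22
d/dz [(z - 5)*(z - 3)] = 2*z - 8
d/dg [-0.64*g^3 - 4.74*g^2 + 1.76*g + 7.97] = -1.92*g^2 - 9.48*g + 1.76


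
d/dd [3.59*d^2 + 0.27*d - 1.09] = 7.18*d + 0.27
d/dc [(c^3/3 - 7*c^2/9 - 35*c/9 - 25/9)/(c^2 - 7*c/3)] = (9*c^4 - 42*c^3 + 154*c^2 + 150*c - 175)/(3*c^2*(9*c^2 - 42*c + 49))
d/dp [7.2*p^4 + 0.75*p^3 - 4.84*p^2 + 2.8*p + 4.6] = 28.8*p^3 + 2.25*p^2 - 9.68*p + 2.8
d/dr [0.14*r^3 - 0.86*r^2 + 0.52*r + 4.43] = 0.42*r^2 - 1.72*r + 0.52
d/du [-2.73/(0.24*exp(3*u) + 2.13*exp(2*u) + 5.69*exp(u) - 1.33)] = (1.9656*exp(2*u) + 11.6298*exp(u) + 15.5337)*exp(u)/(0.24*exp(3*u) + 2.13*exp(2*u) + 5.69*exp(u) - 1.33)^2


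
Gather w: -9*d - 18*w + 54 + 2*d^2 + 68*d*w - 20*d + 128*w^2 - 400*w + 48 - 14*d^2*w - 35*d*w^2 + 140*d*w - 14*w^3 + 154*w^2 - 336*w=2*d^2 - 29*d - 14*w^3 + w^2*(282 - 35*d) + w*(-14*d^2 + 208*d - 754) + 102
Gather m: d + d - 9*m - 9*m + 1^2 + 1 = 2*d - 18*m + 2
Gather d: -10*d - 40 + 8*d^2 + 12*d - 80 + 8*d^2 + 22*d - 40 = 16*d^2 + 24*d - 160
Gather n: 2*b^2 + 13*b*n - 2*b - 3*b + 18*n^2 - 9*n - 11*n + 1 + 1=2*b^2 - 5*b + 18*n^2 + n*(13*b - 20) + 2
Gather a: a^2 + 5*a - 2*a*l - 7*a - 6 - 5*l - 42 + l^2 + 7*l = a^2 + a*(-2*l - 2) + l^2 + 2*l - 48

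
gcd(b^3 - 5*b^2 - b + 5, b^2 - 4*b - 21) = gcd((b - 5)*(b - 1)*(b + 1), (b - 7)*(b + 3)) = 1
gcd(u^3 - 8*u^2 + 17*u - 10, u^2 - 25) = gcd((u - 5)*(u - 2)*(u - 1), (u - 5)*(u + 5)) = u - 5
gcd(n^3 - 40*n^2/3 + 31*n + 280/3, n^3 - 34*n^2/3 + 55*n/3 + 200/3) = n^2 - 19*n/3 - 40/3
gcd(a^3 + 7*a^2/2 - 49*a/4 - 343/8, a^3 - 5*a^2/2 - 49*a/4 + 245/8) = a^2 - 49/4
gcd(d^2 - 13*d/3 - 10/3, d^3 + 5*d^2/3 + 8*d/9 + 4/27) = d + 2/3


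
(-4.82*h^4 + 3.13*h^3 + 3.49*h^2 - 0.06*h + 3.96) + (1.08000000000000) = -4.82*h^4 + 3.13*h^3 + 3.49*h^2 - 0.06*h + 5.04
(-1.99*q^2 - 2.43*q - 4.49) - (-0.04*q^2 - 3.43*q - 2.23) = -1.95*q^2 + 1.0*q - 2.26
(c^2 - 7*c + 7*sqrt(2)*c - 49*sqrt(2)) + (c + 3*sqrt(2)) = c^2 - 6*c + 7*sqrt(2)*c - 46*sqrt(2)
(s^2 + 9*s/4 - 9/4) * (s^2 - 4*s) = s^4 - 7*s^3/4 - 45*s^2/4 + 9*s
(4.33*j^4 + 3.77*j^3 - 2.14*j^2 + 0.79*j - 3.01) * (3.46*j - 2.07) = 14.9818*j^5 + 4.0811*j^4 - 15.2083*j^3 + 7.1632*j^2 - 12.0499*j + 6.2307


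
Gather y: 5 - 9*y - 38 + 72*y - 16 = 63*y - 49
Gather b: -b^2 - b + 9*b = -b^2 + 8*b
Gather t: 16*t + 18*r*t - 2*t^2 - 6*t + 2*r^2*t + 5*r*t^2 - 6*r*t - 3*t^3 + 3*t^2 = -3*t^3 + t^2*(5*r + 1) + t*(2*r^2 + 12*r + 10)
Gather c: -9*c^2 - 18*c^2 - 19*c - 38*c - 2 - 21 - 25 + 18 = -27*c^2 - 57*c - 30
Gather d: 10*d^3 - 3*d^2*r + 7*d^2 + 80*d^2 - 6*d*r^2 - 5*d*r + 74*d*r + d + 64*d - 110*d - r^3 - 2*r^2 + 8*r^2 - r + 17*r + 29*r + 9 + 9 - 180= 10*d^3 + d^2*(87 - 3*r) + d*(-6*r^2 + 69*r - 45) - r^3 + 6*r^2 + 45*r - 162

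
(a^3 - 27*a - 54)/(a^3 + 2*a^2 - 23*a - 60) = (a^2 - 3*a - 18)/(a^2 - a - 20)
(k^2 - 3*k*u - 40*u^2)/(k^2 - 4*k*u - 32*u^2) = (k + 5*u)/(k + 4*u)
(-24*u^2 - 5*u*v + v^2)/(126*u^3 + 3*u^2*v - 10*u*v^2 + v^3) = (-8*u + v)/(42*u^2 - 13*u*v + v^2)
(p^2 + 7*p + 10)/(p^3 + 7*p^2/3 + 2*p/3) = 3*(p + 5)/(p*(3*p + 1))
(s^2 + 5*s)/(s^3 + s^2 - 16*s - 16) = s*(s + 5)/(s^3 + s^2 - 16*s - 16)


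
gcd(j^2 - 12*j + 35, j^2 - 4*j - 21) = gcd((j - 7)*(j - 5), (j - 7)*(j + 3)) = j - 7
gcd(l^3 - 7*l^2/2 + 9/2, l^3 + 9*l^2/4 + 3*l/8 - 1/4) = 1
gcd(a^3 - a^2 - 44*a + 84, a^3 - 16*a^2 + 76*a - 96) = a^2 - 8*a + 12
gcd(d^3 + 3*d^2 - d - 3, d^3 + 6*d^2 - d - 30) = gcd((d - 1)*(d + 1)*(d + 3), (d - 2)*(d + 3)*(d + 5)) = d + 3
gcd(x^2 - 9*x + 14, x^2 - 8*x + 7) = x - 7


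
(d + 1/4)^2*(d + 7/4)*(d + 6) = d^4 + 33*d^3/4 + 231*d^2/16 + 367*d/64 + 21/32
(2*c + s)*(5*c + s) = 10*c^2 + 7*c*s + s^2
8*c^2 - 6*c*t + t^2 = (-4*c + t)*(-2*c + t)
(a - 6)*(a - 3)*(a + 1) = a^3 - 8*a^2 + 9*a + 18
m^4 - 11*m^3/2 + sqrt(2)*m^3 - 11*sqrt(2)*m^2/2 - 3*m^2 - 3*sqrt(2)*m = m*(m - 6)*(m + 1/2)*(m + sqrt(2))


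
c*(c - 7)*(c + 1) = c^3 - 6*c^2 - 7*c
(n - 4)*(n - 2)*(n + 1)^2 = n^4 - 4*n^3 - 3*n^2 + 10*n + 8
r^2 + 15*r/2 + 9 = (r + 3/2)*(r + 6)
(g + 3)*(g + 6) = g^2 + 9*g + 18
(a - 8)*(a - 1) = a^2 - 9*a + 8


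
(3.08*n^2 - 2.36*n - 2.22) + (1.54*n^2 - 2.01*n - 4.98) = 4.62*n^2 - 4.37*n - 7.2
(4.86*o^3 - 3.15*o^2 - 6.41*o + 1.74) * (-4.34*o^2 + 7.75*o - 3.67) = -21.0924*o^5 + 51.336*o^4 - 14.4293*o^3 - 45.6686*o^2 + 37.0097*o - 6.3858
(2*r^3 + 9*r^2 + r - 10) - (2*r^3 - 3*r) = 9*r^2 + 4*r - 10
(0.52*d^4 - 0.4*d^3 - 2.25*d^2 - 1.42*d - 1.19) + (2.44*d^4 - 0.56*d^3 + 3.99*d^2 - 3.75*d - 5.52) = 2.96*d^4 - 0.96*d^3 + 1.74*d^2 - 5.17*d - 6.71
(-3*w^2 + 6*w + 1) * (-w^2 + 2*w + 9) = 3*w^4 - 12*w^3 - 16*w^2 + 56*w + 9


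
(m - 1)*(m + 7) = m^2 + 6*m - 7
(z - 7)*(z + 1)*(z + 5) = z^3 - z^2 - 37*z - 35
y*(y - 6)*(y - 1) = y^3 - 7*y^2 + 6*y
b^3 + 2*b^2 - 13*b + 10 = (b - 2)*(b - 1)*(b + 5)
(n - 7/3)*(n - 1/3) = n^2 - 8*n/3 + 7/9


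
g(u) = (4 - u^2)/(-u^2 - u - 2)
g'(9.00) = 0.02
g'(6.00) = 0.06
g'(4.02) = 0.14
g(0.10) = -1.89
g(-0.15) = -2.12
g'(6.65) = 0.05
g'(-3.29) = -0.27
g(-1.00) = -1.50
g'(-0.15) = 0.63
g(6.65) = 0.76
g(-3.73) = 0.81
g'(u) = -2*u/(-u^2 - u - 2) + (4 - u^2)*(2*u + 1)/(-u^2 - u - 2)^2 = (u^2 + 12*u + 4)/(u^4 + 2*u^3 + 5*u^2 + 4*u + 4)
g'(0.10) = 1.17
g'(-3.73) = -0.18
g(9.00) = 0.84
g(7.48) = 0.79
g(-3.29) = 0.72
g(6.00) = 0.73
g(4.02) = 0.55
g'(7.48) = 0.03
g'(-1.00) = -1.75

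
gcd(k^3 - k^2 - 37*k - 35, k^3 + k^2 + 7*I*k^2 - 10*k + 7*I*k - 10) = k + 1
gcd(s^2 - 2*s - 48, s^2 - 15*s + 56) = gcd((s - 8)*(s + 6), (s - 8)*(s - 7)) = s - 8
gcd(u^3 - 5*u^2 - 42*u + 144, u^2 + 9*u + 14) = 1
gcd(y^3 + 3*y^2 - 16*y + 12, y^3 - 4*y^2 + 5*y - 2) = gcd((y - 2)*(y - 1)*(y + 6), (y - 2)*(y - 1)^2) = y^2 - 3*y + 2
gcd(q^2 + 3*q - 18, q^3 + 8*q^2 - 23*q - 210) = q + 6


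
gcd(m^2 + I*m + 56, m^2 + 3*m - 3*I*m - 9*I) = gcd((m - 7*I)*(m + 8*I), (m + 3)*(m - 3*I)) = 1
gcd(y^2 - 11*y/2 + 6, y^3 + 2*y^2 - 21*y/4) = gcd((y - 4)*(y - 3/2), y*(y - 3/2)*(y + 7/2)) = y - 3/2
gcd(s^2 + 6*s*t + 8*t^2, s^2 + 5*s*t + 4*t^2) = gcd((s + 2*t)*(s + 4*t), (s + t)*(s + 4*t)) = s + 4*t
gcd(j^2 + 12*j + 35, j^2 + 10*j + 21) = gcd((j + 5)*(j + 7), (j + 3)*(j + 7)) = j + 7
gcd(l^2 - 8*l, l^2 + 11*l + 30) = 1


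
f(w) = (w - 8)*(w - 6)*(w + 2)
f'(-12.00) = 740.00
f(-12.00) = -3600.00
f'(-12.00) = 740.00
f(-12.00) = -3600.00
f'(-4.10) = 168.83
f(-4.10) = -256.64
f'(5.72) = -19.12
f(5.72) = 4.93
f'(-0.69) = 37.99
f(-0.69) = 76.16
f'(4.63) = -26.81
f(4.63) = 30.61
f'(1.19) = -4.31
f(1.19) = 104.49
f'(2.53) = -21.52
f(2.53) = 85.98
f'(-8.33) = 428.09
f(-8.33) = -1481.28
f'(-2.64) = 104.27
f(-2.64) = -58.83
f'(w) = (w - 8)*(w - 6) + (w - 8)*(w + 2) + (w - 6)*(w + 2)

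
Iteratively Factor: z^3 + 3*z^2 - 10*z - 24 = (z + 2)*(z^2 + z - 12) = (z + 2)*(z + 4)*(z - 3)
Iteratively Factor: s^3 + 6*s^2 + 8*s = (s)*(s^2 + 6*s + 8) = s*(s + 2)*(s + 4)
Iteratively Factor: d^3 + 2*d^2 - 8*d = (d - 2)*(d^2 + 4*d) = (d - 2)*(d + 4)*(d)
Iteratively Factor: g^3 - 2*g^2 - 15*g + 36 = (g - 3)*(g^2 + g - 12) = (g - 3)^2*(g + 4)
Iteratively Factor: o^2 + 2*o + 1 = (o + 1)*(o + 1)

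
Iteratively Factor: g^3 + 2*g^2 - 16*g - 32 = (g + 2)*(g^2 - 16) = (g - 4)*(g + 2)*(g + 4)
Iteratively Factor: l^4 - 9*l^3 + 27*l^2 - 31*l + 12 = (l - 4)*(l^3 - 5*l^2 + 7*l - 3) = (l - 4)*(l - 3)*(l^2 - 2*l + 1) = (l - 4)*(l - 3)*(l - 1)*(l - 1)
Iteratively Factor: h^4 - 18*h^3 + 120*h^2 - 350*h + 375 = (h - 5)*(h^3 - 13*h^2 + 55*h - 75) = (h - 5)^2*(h^2 - 8*h + 15) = (h - 5)^2*(h - 3)*(h - 5)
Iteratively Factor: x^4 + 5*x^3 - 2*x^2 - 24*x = (x + 3)*(x^3 + 2*x^2 - 8*x) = (x + 3)*(x + 4)*(x^2 - 2*x) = (x - 2)*(x + 3)*(x + 4)*(x)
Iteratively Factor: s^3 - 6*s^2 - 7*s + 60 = (s - 5)*(s^2 - s - 12) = (s - 5)*(s + 3)*(s - 4)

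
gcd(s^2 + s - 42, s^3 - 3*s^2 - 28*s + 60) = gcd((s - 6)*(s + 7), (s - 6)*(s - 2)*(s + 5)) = s - 6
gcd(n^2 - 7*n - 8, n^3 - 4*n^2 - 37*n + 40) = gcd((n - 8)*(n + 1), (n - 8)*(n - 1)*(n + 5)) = n - 8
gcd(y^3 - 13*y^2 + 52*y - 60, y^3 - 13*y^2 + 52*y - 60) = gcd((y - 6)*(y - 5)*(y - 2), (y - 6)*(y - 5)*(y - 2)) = y^3 - 13*y^2 + 52*y - 60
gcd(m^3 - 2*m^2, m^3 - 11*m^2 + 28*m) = m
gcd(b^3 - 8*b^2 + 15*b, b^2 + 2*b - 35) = b - 5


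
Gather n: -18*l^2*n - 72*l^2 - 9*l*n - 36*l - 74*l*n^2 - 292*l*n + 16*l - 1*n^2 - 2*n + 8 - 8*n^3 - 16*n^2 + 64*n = -72*l^2 - 20*l - 8*n^3 + n^2*(-74*l - 17) + n*(-18*l^2 - 301*l + 62) + 8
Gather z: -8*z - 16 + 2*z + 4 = -6*z - 12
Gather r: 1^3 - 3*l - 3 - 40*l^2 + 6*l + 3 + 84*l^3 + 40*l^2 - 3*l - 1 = 84*l^3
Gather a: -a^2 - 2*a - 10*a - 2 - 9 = -a^2 - 12*a - 11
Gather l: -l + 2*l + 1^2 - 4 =l - 3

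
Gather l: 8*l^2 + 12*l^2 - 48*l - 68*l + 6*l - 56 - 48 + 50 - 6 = 20*l^2 - 110*l - 60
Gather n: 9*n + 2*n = 11*n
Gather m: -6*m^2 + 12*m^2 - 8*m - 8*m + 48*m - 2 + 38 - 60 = 6*m^2 + 32*m - 24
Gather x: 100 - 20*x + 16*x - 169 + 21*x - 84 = 17*x - 153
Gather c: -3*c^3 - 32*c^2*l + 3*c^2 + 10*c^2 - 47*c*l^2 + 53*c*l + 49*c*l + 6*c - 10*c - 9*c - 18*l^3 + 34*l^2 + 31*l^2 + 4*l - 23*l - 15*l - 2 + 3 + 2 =-3*c^3 + c^2*(13 - 32*l) + c*(-47*l^2 + 102*l - 13) - 18*l^3 + 65*l^2 - 34*l + 3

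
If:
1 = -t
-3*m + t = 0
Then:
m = -1/3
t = -1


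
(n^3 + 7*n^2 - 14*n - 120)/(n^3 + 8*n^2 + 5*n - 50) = (n^2 + 2*n - 24)/(n^2 + 3*n - 10)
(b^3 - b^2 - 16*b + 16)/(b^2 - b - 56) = (-b^3 + b^2 + 16*b - 16)/(-b^2 + b + 56)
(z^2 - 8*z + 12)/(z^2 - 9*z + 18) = (z - 2)/(z - 3)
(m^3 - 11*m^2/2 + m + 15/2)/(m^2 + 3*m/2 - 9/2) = (m^2 - 4*m - 5)/(m + 3)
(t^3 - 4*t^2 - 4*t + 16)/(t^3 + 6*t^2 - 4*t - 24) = (t - 4)/(t + 6)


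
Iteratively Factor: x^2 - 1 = (x + 1)*(x - 1)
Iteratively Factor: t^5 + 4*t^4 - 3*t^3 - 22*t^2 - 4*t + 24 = (t + 2)*(t^4 + 2*t^3 - 7*t^2 - 8*t + 12) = (t - 1)*(t + 2)*(t^3 + 3*t^2 - 4*t - 12) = (t - 2)*(t - 1)*(t + 2)*(t^2 + 5*t + 6) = (t - 2)*(t - 1)*(t + 2)*(t + 3)*(t + 2)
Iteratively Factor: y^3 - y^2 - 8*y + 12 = (y - 2)*(y^2 + y - 6) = (y - 2)^2*(y + 3)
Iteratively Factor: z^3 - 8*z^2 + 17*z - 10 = (z - 2)*(z^2 - 6*z + 5) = (z - 2)*(z - 1)*(z - 5)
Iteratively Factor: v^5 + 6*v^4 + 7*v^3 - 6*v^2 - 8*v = (v + 2)*(v^4 + 4*v^3 - v^2 - 4*v) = v*(v + 2)*(v^3 + 4*v^2 - v - 4) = v*(v + 1)*(v + 2)*(v^2 + 3*v - 4) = v*(v - 1)*(v + 1)*(v + 2)*(v + 4)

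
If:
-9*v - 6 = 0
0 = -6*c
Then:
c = 0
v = -2/3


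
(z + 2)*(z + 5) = z^2 + 7*z + 10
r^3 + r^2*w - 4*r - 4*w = (r - 2)*(r + 2)*(r + w)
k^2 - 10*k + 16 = (k - 8)*(k - 2)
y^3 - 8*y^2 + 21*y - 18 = (y - 3)^2*(y - 2)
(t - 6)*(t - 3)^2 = t^3 - 12*t^2 + 45*t - 54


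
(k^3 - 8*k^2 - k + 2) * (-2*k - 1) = -2*k^4 + 15*k^3 + 10*k^2 - 3*k - 2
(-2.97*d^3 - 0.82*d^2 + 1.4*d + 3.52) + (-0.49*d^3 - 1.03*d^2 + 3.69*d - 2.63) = -3.46*d^3 - 1.85*d^2 + 5.09*d + 0.89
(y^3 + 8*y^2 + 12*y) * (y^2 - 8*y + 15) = y^5 - 37*y^3 + 24*y^2 + 180*y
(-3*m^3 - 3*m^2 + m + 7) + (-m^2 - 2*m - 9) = -3*m^3 - 4*m^2 - m - 2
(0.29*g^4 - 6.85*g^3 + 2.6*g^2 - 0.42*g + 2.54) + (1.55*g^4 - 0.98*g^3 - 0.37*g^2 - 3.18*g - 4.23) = 1.84*g^4 - 7.83*g^3 + 2.23*g^2 - 3.6*g - 1.69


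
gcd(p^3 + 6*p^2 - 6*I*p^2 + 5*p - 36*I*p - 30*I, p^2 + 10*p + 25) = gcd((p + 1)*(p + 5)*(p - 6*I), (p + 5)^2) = p + 5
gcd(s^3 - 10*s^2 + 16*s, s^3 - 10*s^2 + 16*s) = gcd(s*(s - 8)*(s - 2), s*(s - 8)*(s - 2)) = s^3 - 10*s^2 + 16*s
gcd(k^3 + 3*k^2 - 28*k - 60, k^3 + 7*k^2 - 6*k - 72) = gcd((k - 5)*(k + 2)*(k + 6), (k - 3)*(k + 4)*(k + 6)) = k + 6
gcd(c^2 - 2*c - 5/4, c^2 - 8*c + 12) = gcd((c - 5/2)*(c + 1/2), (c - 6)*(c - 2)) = 1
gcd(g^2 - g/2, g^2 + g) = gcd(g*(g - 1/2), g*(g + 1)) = g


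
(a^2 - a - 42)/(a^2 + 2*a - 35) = (a^2 - a - 42)/(a^2 + 2*a - 35)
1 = 1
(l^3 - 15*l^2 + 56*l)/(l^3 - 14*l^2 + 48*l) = (l - 7)/(l - 6)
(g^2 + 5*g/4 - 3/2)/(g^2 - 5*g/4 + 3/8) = 2*(g + 2)/(2*g - 1)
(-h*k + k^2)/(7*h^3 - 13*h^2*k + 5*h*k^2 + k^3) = k/(-7*h^2 + 6*h*k + k^2)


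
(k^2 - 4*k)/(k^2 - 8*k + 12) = k*(k - 4)/(k^2 - 8*k + 12)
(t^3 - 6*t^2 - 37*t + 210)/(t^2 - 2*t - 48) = (t^2 - 12*t + 35)/(t - 8)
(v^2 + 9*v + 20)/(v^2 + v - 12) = (v + 5)/(v - 3)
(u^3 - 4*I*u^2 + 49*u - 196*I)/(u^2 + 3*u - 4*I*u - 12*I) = (u^2 + 49)/(u + 3)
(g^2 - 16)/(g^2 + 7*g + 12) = (g - 4)/(g + 3)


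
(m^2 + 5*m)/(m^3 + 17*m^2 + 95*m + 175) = m/(m^2 + 12*m + 35)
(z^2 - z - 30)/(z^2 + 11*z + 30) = (z - 6)/(z + 6)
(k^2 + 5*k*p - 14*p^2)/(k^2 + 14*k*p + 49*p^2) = (k - 2*p)/(k + 7*p)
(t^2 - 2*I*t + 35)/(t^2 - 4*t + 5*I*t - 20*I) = (t - 7*I)/(t - 4)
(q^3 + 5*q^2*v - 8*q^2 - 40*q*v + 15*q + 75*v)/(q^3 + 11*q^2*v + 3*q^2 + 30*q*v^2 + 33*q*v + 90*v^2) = (q^2 - 8*q + 15)/(q^2 + 6*q*v + 3*q + 18*v)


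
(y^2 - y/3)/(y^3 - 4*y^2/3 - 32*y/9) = 3*(1 - 3*y)/(-9*y^2 + 12*y + 32)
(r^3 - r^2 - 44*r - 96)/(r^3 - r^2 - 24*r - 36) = (r^2 - 4*r - 32)/(r^2 - 4*r - 12)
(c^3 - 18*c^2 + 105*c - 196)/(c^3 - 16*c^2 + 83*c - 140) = (c - 7)/(c - 5)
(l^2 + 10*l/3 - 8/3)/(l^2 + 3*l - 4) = (l - 2/3)/(l - 1)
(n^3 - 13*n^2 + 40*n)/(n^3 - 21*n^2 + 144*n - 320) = n/(n - 8)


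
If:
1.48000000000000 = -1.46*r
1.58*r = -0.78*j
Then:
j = 2.05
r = -1.01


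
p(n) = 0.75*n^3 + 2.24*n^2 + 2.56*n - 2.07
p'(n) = 2.25*n^2 + 4.48*n + 2.56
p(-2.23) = -4.96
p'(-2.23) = 3.76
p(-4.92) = -49.76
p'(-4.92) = 34.98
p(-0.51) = -2.89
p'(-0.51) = 0.86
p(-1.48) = -3.38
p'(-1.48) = 0.86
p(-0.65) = -2.99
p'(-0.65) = 0.60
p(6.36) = 297.76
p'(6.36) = 122.06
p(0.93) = 2.85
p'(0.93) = 8.67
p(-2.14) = -4.64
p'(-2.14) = 3.28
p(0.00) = -2.07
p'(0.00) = 2.56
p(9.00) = 749.16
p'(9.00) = 225.13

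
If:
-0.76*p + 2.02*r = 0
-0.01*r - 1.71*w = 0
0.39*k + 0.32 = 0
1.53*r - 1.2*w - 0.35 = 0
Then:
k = -0.82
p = 0.61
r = 0.23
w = -0.00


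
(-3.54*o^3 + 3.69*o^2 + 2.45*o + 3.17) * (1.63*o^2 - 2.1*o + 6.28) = -5.7702*o^5 + 13.4487*o^4 - 25.9867*o^3 + 23.1953*o^2 + 8.729*o + 19.9076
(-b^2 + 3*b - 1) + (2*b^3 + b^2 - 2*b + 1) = 2*b^3 + b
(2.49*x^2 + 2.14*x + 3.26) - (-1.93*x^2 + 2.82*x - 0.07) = 4.42*x^2 - 0.68*x + 3.33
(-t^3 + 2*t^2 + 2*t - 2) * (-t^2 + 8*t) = t^5 - 10*t^4 + 14*t^3 + 18*t^2 - 16*t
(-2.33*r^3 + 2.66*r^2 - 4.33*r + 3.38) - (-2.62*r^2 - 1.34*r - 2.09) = -2.33*r^3 + 5.28*r^2 - 2.99*r + 5.47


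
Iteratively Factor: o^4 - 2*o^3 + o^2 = (o)*(o^3 - 2*o^2 + o) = o*(o - 1)*(o^2 - o) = o*(o - 1)^2*(o)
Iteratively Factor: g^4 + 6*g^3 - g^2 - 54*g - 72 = (g + 2)*(g^3 + 4*g^2 - 9*g - 36) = (g - 3)*(g + 2)*(g^2 + 7*g + 12) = (g - 3)*(g + 2)*(g + 3)*(g + 4)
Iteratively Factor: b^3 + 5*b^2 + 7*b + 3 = (b + 3)*(b^2 + 2*b + 1) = (b + 1)*(b + 3)*(b + 1)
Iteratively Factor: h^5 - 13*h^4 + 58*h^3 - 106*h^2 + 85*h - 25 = (h - 5)*(h^4 - 8*h^3 + 18*h^2 - 16*h + 5) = (h - 5)*(h - 1)*(h^3 - 7*h^2 + 11*h - 5) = (h - 5)*(h - 1)^2*(h^2 - 6*h + 5) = (h - 5)^2*(h - 1)^2*(h - 1)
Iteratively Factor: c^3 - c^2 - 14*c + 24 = (c + 4)*(c^2 - 5*c + 6) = (c - 2)*(c + 4)*(c - 3)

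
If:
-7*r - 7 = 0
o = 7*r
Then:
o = -7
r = -1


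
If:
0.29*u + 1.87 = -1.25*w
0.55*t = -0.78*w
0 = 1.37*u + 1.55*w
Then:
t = 2.88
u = 2.29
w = -2.03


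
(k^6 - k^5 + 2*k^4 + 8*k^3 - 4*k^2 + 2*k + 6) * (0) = 0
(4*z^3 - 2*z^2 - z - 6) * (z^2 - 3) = 4*z^5 - 2*z^4 - 13*z^3 + 3*z + 18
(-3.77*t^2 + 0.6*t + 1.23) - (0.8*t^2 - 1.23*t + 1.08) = -4.57*t^2 + 1.83*t + 0.15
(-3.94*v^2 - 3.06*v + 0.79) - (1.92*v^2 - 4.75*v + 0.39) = -5.86*v^2 + 1.69*v + 0.4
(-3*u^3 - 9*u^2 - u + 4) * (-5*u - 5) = 15*u^4 + 60*u^3 + 50*u^2 - 15*u - 20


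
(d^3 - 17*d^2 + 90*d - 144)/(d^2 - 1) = (d^3 - 17*d^2 + 90*d - 144)/(d^2 - 1)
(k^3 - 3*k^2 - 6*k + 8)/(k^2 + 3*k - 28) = (k^2 + k - 2)/(k + 7)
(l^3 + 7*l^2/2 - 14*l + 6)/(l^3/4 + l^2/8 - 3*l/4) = 4*(2*l^3 + 7*l^2 - 28*l + 12)/(l*(2*l^2 + l - 6))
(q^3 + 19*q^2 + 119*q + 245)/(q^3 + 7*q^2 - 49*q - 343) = (q + 5)/(q - 7)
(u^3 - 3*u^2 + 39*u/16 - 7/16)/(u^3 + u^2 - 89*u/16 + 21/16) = (u - 1)/(u + 3)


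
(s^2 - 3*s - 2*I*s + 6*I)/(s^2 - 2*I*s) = (s - 3)/s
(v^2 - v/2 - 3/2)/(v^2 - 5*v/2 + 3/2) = (v + 1)/(v - 1)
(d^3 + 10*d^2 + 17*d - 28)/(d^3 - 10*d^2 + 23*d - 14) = (d^2 + 11*d + 28)/(d^2 - 9*d + 14)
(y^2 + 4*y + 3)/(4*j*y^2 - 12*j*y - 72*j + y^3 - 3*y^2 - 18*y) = (y + 1)/(4*j*y - 24*j + y^2 - 6*y)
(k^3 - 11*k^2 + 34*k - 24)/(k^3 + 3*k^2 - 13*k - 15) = (k^3 - 11*k^2 + 34*k - 24)/(k^3 + 3*k^2 - 13*k - 15)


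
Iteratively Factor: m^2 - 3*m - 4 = (m - 4)*(m + 1)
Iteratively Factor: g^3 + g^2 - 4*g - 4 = (g + 1)*(g^2 - 4) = (g + 1)*(g + 2)*(g - 2)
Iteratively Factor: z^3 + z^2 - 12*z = (z - 3)*(z^2 + 4*z) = z*(z - 3)*(z + 4)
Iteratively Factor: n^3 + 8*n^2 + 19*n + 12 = (n + 1)*(n^2 + 7*n + 12) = (n + 1)*(n + 4)*(n + 3)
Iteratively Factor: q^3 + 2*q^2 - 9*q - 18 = (q + 3)*(q^2 - q - 6) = (q - 3)*(q + 3)*(q + 2)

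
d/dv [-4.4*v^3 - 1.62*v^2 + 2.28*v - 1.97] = -13.2*v^2 - 3.24*v + 2.28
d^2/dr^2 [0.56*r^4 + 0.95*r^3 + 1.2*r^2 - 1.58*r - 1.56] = 6.72*r^2 + 5.7*r + 2.4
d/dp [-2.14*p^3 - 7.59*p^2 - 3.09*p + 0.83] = -6.42*p^2 - 15.18*p - 3.09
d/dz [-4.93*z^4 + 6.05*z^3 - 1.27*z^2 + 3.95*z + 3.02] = -19.72*z^3 + 18.15*z^2 - 2.54*z + 3.95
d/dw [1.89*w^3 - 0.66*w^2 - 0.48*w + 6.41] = 5.67*w^2 - 1.32*w - 0.48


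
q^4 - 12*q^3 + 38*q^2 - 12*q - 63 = (q - 7)*(q - 3)^2*(q + 1)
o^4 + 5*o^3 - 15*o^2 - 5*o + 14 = (o - 2)*(o - 1)*(o + 1)*(o + 7)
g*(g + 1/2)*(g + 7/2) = g^3 + 4*g^2 + 7*g/4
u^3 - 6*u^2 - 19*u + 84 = (u - 7)*(u - 3)*(u + 4)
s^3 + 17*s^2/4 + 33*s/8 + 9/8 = (s + 1/2)*(s + 3/4)*(s + 3)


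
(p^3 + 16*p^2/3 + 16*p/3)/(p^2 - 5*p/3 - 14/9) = 3*p*(3*p^2 + 16*p + 16)/(9*p^2 - 15*p - 14)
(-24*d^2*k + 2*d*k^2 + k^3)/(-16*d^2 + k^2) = k*(6*d + k)/(4*d + k)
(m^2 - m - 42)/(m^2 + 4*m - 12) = (m - 7)/(m - 2)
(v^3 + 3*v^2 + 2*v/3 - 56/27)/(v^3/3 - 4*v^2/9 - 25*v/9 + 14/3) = (27*v^3 + 81*v^2 + 18*v - 56)/(3*(3*v^3 - 4*v^2 - 25*v + 42))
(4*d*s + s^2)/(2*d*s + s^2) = (4*d + s)/(2*d + s)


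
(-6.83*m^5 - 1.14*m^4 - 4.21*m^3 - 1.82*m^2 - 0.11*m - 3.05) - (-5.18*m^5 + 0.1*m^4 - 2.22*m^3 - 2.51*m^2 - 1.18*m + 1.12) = -1.65*m^5 - 1.24*m^4 - 1.99*m^3 + 0.69*m^2 + 1.07*m - 4.17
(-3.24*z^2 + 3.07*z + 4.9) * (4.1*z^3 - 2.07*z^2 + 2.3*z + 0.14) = -13.284*z^5 + 19.2938*z^4 + 6.2831*z^3 - 3.5356*z^2 + 11.6998*z + 0.686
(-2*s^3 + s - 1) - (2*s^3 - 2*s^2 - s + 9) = -4*s^3 + 2*s^2 + 2*s - 10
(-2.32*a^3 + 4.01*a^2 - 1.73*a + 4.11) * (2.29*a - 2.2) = -5.3128*a^4 + 14.2869*a^3 - 12.7837*a^2 + 13.2179*a - 9.042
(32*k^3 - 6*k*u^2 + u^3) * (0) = 0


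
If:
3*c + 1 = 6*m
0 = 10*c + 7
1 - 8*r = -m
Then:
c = -7/10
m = -11/60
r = 49/480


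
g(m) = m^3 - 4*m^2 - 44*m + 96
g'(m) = 3*m^2 - 8*m - 44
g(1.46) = 26.35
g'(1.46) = -49.29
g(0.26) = 84.31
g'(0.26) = -45.88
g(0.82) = 57.78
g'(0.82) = -48.54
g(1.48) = 25.36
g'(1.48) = -49.27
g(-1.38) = 146.47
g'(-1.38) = -27.25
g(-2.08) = 161.22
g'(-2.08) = -14.38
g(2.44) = -20.65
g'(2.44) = -45.66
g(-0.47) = 115.69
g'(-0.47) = -39.58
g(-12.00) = -1680.00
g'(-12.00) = 484.00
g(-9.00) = -561.00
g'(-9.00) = 271.00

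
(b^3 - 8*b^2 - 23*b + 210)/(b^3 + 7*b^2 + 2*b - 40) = (b^2 - 13*b + 42)/(b^2 + 2*b - 8)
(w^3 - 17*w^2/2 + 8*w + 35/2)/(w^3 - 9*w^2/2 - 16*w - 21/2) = (2*w - 5)/(2*w + 3)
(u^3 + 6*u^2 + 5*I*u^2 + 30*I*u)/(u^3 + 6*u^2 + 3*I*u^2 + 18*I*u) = (u + 5*I)/(u + 3*I)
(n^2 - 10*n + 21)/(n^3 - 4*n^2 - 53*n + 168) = (n - 7)/(n^2 - n - 56)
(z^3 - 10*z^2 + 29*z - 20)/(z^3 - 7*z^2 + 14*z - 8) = (z - 5)/(z - 2)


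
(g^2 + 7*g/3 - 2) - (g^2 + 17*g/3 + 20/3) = -10*g/3 - 26/3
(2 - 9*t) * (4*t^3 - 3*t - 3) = -36*t^4 + 8*t^3 + 27*t^2 + 21*t - 6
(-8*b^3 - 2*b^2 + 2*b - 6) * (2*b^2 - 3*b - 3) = -16*b^5 + 20*b^4 + 34*b^3 - 12*b^2 + 12*b + 18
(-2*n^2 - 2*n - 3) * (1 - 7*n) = 14*n^3 + 12*n^2 + 19*n - 3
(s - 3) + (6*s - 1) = 7*s - 4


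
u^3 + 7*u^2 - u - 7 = (u - 1)*(u + 1)*(u + 7)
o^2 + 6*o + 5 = (o + 1)*(o + 5)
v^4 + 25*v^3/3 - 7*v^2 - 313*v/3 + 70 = (v - 3)*(v - 2/3)*(v + 5)*(v + 7)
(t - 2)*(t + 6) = t^2 + 4*t - 12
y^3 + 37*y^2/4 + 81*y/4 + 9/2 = (y + 1/4)*(y + 3)*(y + 6)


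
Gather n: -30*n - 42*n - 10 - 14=-72*n - 24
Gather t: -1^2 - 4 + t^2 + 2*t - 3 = t^2 + 2*t - 8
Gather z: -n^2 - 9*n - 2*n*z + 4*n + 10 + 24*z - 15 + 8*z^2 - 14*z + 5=-n^2 - 5*n + 8*z^2 + z*(10 - 2*n)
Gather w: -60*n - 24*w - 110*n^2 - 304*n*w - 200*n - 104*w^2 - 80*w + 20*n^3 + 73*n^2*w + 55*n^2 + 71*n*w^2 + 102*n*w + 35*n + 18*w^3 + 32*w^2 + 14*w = 20*n^3 - 55*n^2 - 225*n + 18*w^3 + w^2*(71*n - 72) + w*(73*n^2 - 202*n - 90)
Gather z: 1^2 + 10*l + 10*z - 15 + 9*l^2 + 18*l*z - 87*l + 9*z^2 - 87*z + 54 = 9*l^2 - 77*l + 9*z^2 + z*(18*l - 77) + 40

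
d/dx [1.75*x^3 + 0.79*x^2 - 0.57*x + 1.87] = 5.25*x^2 + 1.58*x - 0.57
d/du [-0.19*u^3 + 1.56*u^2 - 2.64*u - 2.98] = -0.57*u^2 + 3.12*u - 2.64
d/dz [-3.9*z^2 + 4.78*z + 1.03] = 4.78 - 7.8*z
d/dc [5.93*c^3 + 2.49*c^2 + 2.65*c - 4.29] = 17.79*c^2 + 4.98*c + 2.65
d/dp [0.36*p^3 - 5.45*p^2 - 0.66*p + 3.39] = 1.08*p^2 - 10.9*p - 0.66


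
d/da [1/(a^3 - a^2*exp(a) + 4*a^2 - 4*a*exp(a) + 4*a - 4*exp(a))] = (a^2*exp(a) - 3*a^2 + 6*a*exp(a) - 8*a + 8*exp(a) - 4)/(a^3 - a^2*exp(a) + 4*a^2 - 4*a*exp(a) + 4*a - 4*exp(a))^2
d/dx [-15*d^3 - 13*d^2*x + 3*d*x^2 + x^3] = -13*d^2 + 6*d*x + 3*x^2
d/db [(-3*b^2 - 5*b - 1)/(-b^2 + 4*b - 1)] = (-17*b^2 + 4*b + 9)/(b^4 - 8*b^3 + 18*b^2 - 8*b + 1)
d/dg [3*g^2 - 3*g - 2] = 6*g - 3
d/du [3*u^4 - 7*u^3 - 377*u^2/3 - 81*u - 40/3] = 12*u^3 - 21*u^2 - 754*u/3 - 81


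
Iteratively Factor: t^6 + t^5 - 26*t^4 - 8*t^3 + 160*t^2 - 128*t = (t)*(t^5 + t^4 - 26*t^3 - 8*t^2 + 160*t - 128) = t*(t - 2)*(t^4 + 3*t^3 - 20*t^2 - 48*t + 64) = t*(t - 4)*(t - 2)*(t^3 + 7*t^2 + 8*t - 16) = t*(t - 4)*(t - 2)*(t + 4)*(t^2 + 3*t - 4) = t*(t - 4)*(t - 2)*(t + 4)^2*(t - 1)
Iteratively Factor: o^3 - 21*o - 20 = (o + 4)*(o^2 - 4*o - 5) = (o + 1)*(o + 4)*(o - 5)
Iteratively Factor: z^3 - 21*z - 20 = (z - 5)*(z^2 + 5*z + 4) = (z - 5)*(z + 4)*(z + 1)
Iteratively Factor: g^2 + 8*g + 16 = (g + 4)*(g + 4)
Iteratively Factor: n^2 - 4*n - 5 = (n - 5)*(n + 1)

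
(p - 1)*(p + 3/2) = p^2 + p/2 - 3/2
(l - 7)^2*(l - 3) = l^3 - 17*l^2 + 91*l - 147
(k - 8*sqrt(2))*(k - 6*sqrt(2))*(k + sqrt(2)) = k^3 - 13*sqrt(2)*k^2 + 68*k + 96*sqrt(2)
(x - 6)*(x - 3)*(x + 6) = x^3 - 3*x^2 - 36*x + 108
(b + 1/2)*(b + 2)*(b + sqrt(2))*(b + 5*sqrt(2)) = b^4 + 5*b^3/2 + 6*sqrt(2)*b^3 + 11*b^2 + 15*sqrt(2)*b^2 + 6*sqrt(2)*b + 25*b + 10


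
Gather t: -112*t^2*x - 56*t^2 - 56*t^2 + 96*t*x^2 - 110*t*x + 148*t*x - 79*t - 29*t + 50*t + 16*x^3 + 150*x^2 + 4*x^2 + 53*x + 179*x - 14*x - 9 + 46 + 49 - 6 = t^2*(-112*x - 112) + t*(96*x^2 + 38*x - 58) + 16*x^3 + 154*x^2 + 218*x + 80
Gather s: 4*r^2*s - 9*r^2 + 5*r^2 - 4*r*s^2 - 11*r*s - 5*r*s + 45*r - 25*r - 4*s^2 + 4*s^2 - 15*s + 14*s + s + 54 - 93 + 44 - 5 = -4*r^2 - 4*r*s^2 + 20*r + s*(4*r^2 - 16*r)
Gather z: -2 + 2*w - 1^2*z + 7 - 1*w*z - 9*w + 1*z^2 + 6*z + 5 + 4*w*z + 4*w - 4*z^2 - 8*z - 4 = -3*w - 3*z^2 + z*(3*w - 3) + 6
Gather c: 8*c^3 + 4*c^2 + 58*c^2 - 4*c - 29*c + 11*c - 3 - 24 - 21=8*c^3 + 62*c^2 - 22*c - 48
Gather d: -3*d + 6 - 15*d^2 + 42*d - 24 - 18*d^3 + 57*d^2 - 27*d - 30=-18*d^3 + 42*d^2 + 12*d - 48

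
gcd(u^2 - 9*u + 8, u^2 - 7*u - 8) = u - 8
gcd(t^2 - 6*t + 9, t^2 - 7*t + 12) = t - 3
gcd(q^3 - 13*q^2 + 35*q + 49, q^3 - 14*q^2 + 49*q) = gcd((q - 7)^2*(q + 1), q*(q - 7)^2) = q^2 - 14*q + 49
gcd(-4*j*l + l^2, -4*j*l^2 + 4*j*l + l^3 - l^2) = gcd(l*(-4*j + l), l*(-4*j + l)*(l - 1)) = 4*j*l - l^2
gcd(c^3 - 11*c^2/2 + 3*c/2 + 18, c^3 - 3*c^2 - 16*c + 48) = c^2 - 7*c + 12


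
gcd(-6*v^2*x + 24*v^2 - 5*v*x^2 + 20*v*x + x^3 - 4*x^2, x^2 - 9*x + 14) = 1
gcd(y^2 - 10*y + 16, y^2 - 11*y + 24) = y - 8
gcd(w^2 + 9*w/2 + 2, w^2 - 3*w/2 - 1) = w + 1/2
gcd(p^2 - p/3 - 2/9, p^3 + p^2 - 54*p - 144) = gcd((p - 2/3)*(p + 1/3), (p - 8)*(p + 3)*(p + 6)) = 1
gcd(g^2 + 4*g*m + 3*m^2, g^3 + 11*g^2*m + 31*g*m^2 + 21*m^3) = g^2 + 4*g*m + 3*m^2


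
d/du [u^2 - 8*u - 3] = 2*u - 8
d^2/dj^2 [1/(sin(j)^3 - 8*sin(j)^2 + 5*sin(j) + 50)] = (-9*(1 - cos(j)^2)^2 + 2*sin(j)*cos(j)^2 + 49*cos(j)^2 - 15)/((sin(j) - 5)^4*(sin(j) + 2)^3)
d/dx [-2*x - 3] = -2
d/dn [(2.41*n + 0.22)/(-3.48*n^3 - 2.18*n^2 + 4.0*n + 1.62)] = (16.7736*n^3 + 7.5506*n^2 + 0.959199999999999*n + 3.0242)/(12.1104*n^6 + 15.1728*n^5 - 23.0876*n^4 - 28.7152*n^3 + 8.9368*n^2 + 12.96*n + 2.6244)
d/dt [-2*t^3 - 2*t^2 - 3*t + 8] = -6*t^2 - 4*t - 3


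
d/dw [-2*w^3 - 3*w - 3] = -6*w^2 - 3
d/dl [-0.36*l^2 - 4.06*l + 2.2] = -0.72*l - 4.06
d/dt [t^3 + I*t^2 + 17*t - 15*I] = 3*t^2 + 2*I*t + 17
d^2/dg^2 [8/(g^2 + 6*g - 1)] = 16*(-g^2 - 6*g + 4*(g + 3)^2 + 1)/(g^2 + 6*g - 1)^3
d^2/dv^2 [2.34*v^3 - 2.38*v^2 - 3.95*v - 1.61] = 14.04*v - 4.76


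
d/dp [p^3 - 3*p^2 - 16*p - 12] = 3*p^2 - 6*p - 16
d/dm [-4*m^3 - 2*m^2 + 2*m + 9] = -12*m^2 - 4*m + 2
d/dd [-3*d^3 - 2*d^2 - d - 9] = -9*d^2 - 4*d - 1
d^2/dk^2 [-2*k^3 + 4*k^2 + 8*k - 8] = 8 - 12*k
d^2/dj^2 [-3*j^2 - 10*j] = -6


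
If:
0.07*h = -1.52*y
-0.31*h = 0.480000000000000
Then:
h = -1.55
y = 0.07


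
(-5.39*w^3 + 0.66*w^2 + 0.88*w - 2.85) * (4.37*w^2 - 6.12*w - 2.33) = -23.5543*w^5 + 35.871*w^4 + 12.3651*w^3 - 19.3779*w^2 + 15.3916*w + 6.6405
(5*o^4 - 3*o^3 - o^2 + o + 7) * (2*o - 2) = 10*o^5 - 16*o^4 + 4*o^3 + 4*o^2 + 12*o - 14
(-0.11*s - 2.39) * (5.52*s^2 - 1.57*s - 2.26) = -0.6072*s^3 - 13.0201*s^2 + 4.0009*s + 5.4014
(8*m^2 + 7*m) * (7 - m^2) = -8*m^4 - 7*m^3 + 56*m^2 + 49*m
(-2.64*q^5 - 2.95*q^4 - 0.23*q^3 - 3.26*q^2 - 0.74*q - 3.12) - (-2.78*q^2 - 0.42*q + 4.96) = -2.64*q^5 - 2.95*q^4 - 0.23*q^3 - 0.48*q^2 - 0.32*q - 8.08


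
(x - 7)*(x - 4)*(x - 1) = x^3 - 12*x^2 + 39*x - 28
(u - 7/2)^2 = u^2 - 7*u + 49/4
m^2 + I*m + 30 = (m - 5*I)*(m + 6*I)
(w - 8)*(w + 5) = w^2 - 3*w - 40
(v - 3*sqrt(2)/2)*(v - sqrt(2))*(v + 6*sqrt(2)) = v^3 + 7*sqrt(2)*v^2/2 - 27*v + 18*sqrt(2)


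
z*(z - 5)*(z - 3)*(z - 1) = z^4 - 9*z^3 + 23*z^2 - 15*z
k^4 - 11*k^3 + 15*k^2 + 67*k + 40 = (k - 8)*(k - 5)*(k + 1)^2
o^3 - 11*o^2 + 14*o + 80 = (o - 8)*(o - 5)*(o + 2)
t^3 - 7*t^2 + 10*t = t*(t - 5)*(t - 2)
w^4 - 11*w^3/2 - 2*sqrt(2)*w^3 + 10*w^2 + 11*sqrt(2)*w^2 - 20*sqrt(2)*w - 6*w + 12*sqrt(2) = (w - 2)^2*(w - 3/2)*(w - 2*sqrt(2))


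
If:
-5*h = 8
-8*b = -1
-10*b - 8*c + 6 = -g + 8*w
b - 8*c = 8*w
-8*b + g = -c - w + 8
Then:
No Solution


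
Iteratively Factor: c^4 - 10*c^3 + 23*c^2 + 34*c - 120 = (c - 4)*(c^3 - 6*c^2 - c + 30) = (c - 4)*(c + 2)*(c^2 - 8*c + 15) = (c - 4)*(c - 3)*(c + 2)*(c - 5)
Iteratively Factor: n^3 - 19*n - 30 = (n - 5)*(n^2 + 5*n + 6) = (n - 5)*(n + 2)*(n + 3)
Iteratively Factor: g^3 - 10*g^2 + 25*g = (g - 5)*(g^2 - 5*g) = g*(g - 5)*(g - 5)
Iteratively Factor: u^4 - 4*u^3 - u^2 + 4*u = (u)*(u^3 - 4*u^2 - u + 4) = u*(u - 4)*(u^2 - 1) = u*(u - 4)*(u + 1)*(u - 1)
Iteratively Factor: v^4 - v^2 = (v)*(v^3 - v) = v*(v - 1)*(v^2 + v) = v^2*(v - 1)*(v + 1)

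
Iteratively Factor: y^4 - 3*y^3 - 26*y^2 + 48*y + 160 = (y - 4)*(y^3 + y^2 - 22*y - 40) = (y - 5)*(y - 4)*(y^2 + 6*y + 8) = (y - 5)*(y - 4)*(y + 4)*(y + 2)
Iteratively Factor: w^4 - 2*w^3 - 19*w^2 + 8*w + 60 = (w - 5)*(w^3 + 3*w^2 - 4*w - 12) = (w - 5)*(w + 2)*(w^2 + w - 6) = (w - 5)*(w + 2)*(w + 3)*(w - 2)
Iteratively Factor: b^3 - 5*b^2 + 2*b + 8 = (b + 1)*(b^2 - 6*b + 8) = (b - 2)*(b + 1)*(b - 4)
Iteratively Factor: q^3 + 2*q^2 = (q + 2)*(q^2) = q*(q + 2)*(q)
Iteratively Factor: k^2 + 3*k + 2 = (k + 1)*(k + 2)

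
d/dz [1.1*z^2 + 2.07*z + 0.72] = 2.2*z + 2.07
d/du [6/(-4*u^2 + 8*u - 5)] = 48*(u - 1)/(4*u^2 - 8*u + 5)^2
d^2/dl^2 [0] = 0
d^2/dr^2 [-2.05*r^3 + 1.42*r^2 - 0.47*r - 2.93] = 2.84 - 12.3*r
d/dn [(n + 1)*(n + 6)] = 2*n + 7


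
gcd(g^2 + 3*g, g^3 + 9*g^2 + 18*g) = g^2 + 3*g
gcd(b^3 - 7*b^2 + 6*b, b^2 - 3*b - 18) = b - 6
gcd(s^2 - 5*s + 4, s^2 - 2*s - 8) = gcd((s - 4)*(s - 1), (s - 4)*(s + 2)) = s - 4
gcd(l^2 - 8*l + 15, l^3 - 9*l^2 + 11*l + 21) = l - 3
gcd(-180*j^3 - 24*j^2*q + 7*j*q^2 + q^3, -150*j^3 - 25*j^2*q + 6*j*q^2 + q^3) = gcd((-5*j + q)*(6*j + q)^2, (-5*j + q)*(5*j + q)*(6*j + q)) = -30*j^2 + j*q + q^2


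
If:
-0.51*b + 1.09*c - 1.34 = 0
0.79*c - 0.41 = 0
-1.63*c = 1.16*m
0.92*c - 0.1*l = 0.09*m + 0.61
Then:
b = -1.52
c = 0.52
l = -0.67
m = -0.73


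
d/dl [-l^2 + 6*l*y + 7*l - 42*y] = -2*l + 6*y + 7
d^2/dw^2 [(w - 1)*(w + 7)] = 2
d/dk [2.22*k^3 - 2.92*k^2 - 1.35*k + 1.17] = 6.66*k^2 - 5.84*k - 1.35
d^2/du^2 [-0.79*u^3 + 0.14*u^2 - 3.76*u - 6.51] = 0.28 - 4.74*u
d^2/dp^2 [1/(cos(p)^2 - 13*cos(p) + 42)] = (-4*sin(p)^4 + 3*sin(p)^2 - 2379*cos(p)/4 + 39*cos(3*p)/4 + 255)/((cos(p) - 7)^3*(cos(p) - 6)^3)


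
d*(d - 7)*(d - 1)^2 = d^4 - 9*d^3 + 15*d^2 - 7*d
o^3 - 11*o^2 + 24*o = o*(o - 8)*(o - 3)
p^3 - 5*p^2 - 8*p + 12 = (p - 6)*(p - 1)*(p + 2)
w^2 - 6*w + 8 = (w - 4)*(w - 2)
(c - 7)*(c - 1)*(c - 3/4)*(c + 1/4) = c^4 - 17*c^3/2 + 173*c^2/16 - 2*c - 21/16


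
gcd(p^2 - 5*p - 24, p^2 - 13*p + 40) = p - 8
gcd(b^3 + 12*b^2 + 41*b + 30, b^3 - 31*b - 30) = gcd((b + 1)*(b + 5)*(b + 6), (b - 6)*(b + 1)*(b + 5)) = b^2 + 6*b + 5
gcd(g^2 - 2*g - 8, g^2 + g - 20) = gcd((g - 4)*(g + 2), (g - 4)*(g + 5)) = g - 4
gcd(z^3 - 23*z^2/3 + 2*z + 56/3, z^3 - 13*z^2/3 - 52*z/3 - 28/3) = z - 7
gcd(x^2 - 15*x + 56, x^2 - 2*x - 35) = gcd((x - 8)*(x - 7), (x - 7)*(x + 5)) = x - 7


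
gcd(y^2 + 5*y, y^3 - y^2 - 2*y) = y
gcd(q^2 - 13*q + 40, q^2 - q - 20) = q - 5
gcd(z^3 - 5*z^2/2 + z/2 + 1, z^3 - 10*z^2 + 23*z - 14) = z^2 - 3*z + 2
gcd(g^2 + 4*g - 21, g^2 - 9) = g - 3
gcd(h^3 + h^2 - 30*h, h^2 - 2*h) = h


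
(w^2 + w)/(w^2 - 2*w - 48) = w*(w + 1)/(w^2 - 2*w - 48)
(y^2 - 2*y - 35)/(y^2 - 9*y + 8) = (y^2 - 2*y - 35)/(y^2 - 9*y + 8)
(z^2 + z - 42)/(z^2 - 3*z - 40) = (-z^2 - z + 42)/(-z^2 + 3*z + 40)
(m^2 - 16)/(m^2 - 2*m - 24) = (m - 4)/(m - 6)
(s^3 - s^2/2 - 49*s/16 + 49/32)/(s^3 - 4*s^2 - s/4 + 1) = (16*s^2 - 49)/(8*(2*s^2 - 7*s - 4))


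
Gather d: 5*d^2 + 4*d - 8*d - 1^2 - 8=5*d^2 - 4*d - 9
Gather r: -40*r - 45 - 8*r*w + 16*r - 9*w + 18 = r*(-8*w - 24) - 9*w - 27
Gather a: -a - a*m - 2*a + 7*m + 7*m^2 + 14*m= a*(-m - 3) + 7*m^2 + 21*m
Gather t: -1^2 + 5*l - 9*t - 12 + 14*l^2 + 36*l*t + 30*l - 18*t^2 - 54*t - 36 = 14*l^2 + 35*l - 18*t^2 + t*(36*l - 63) - 49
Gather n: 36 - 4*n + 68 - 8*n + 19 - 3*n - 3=120 - 15*n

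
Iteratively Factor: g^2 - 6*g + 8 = (g - 4)*(g - 2)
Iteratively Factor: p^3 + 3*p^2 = (p)*(p^2 + 3*p) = p*(p + 3)*(p)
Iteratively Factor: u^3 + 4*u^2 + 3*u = (u + 3)*(u^2 + u) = u*(u + 3)*(u + 1)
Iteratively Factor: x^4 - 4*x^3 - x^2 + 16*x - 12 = (x - 2)*(x^3 - 2*x^2 - 5*x + 6) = (x - 2)*(x + 2)*(x^2 - 4*x + 3) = (x - 2)*(x - 1)*(x + 2)*(x - 3)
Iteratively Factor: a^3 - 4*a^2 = (a)*(a^2 - 4*a) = a*(a - 4)*(a)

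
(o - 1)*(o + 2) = o^2 + o - 2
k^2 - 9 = (k - 3)*(k + 3)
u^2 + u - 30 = (u - 5)*(u + 6)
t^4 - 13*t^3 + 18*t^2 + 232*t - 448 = (t - 8)*(t - 7)*(t - 2)*(t + 4)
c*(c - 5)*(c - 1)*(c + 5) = c^4 - c^3 - 25*c^2 + 25*c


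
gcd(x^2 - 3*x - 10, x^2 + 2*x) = x + 2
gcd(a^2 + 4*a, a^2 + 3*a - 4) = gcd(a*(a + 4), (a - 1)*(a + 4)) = a + 4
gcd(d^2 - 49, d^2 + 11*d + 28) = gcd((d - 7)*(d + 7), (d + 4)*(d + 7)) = d + 7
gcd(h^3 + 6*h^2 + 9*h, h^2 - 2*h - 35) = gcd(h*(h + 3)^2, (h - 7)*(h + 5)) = 1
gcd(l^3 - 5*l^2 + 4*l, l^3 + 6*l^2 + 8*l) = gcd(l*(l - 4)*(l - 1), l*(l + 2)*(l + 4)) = l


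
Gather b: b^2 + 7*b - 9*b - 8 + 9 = b^2 - 2*b + 1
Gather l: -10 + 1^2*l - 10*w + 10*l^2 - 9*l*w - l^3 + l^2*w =-l^3 + l^2*(w + 10) + l*(1 - 9*w) - 10*w - 10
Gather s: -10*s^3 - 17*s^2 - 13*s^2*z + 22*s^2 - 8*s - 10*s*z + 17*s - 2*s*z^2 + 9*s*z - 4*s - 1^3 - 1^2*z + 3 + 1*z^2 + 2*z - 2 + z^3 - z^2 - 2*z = -10*s^3 + s^2*(5 - 13*z) + s*(-2*z^2 - z + 5) + z^3 - z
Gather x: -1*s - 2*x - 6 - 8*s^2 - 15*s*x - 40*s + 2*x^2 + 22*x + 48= -8*s^2 - 41*s + 2*x^2 + x*(20 - 15*s) + 42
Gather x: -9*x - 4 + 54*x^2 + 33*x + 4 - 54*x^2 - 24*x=0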